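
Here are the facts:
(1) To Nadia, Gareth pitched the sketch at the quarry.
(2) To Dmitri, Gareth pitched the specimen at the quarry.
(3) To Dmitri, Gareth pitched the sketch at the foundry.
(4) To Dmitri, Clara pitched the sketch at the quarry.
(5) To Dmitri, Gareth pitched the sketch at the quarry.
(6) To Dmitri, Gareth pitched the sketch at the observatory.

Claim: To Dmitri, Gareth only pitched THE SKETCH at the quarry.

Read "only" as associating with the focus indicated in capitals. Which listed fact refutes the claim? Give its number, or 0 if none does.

The capitals mark "the sketch" as focus. So "only" rules out other things, with the rest (same agent, recipient, setting (Gareth / Dmitri / at the quarry)) as background.
Fact (2) shares the background but differs in thing (the specimen) — a counterexample.

2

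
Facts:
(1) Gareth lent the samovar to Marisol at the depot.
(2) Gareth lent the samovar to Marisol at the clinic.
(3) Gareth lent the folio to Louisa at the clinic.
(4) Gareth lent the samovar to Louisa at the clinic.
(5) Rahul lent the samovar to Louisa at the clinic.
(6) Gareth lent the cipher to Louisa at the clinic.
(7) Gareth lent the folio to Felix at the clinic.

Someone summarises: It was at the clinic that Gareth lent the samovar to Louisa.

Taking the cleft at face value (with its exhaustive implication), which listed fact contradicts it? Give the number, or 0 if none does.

Focus of the cleft: "at the clinic" (the setting). Presupposed background: Gareth as agent and the samovar as thing and Louisa as recipient.
Exhaustivity: at the clinic is the only setting satisfying that background.
Every other fact differs from the presupposition on some backgrounded slot, so none challenges the exhaustivity.

0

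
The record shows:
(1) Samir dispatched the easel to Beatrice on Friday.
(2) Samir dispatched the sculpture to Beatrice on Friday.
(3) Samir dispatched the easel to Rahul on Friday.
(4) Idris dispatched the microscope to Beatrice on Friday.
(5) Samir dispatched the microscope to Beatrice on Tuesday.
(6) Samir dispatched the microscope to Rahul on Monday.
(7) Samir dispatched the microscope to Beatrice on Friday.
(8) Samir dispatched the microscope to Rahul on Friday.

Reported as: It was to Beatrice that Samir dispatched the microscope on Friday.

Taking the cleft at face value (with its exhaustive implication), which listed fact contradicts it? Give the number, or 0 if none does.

The cleft puts "Beatrice" in focus and presupposes the open proposition with agent = Samir, thing = the microscope, setting = on Friday.
Exhaustivity: Beatrice is the only recipient satisfying that background.
Fact (8) shares the background but with recipient = Rahul; exhaustivity is violated.

8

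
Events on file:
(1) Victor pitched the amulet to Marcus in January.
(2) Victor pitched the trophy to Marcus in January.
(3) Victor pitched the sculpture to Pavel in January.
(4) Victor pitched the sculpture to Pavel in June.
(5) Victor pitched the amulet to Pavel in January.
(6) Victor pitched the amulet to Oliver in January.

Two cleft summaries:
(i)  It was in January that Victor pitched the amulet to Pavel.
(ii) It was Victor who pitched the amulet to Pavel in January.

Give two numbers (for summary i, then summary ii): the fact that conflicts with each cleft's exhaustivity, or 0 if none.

0, 0

Summary (i) focuses "in January" (the setting); background Victor as agent and the amulet as thing and Pavel as recipient. No fact matches that background with a different setting, so 0.
Summary (ii) focuses "Victor" (the agent); background the amulet as thing and Pavel as recipient and in January as setting. No fact matches that background with a different agent, so 0.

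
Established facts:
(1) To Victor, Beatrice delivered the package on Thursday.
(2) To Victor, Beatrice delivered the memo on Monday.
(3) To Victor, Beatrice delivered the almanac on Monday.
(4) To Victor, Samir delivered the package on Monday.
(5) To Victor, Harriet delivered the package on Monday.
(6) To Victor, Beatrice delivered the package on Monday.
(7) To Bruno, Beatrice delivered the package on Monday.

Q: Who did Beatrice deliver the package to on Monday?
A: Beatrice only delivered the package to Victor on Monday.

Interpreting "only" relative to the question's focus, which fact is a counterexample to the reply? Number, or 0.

Answering "Who did ... to ...?" puts focus on the recipient — here, "Victor".
So "only" ranges over recipients; the rest (Beatrice as agent and the package as thing and on Monday as setting) is presupposed.
Fact (7) shares the background with a different recipient (Bruno) — counterexample.
(Fact (2) would refute a reading with focus on the thing — but that is not what the question asks.)

7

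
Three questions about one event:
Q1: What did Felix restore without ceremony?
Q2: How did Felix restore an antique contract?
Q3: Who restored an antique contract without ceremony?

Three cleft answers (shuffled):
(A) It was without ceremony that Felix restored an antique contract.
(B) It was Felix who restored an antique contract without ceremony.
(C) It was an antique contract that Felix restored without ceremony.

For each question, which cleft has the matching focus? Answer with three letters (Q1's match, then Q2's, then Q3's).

CAB

Q1 asks about the direct object; cleft (C) focuses "an antique contract", which is the direct object — so Q1 → C.
Q2 asks about the manner; cleft (A) focuses "without ceremony", which is the manner — so Q2 → A.
Q3 asks about the subject (agent); cleft (B) focuses "Felix", which is the subject (agent) — so Q3 → B.
Mapping: Q1→C, Q2→A, Q3→B.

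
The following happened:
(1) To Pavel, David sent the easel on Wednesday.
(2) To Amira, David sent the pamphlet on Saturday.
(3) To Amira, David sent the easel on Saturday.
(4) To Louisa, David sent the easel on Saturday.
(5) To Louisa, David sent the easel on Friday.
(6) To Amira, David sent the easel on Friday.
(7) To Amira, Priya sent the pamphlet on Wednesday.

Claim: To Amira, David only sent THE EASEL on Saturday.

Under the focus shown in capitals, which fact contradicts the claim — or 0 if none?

The capitals mark "the easel" as focus. So "only" rules out other things, with the rest (agent = David, recipient = Amira, setting = on Saturday) as background.
Fact (2) shares the background but differs in thing (the pamphlet) — a counterexample.

2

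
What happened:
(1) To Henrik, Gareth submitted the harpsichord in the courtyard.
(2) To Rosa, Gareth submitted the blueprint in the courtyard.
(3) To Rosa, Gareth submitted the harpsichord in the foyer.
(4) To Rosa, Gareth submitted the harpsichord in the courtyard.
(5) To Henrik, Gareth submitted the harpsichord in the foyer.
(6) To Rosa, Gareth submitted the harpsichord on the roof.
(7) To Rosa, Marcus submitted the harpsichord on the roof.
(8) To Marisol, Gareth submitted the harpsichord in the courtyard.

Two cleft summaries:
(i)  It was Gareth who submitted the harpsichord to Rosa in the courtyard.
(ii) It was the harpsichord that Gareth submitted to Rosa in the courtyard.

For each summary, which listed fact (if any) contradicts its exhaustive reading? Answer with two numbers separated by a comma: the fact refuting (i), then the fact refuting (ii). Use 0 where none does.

0, 2

Summary (i) focuses "Gareth" (the agent); background the harpsichord as thing and Rosa as recipient and in the courtyard as setting. No fact matches that background with a different agent, so 0.
Summary (ii) focuses "the harpsichord" (the thing); background Gareth as agent and Rosa as recipient and in the courtyard as setting. Fact (2) matches that background with thing = the blueprint — refutes (ii).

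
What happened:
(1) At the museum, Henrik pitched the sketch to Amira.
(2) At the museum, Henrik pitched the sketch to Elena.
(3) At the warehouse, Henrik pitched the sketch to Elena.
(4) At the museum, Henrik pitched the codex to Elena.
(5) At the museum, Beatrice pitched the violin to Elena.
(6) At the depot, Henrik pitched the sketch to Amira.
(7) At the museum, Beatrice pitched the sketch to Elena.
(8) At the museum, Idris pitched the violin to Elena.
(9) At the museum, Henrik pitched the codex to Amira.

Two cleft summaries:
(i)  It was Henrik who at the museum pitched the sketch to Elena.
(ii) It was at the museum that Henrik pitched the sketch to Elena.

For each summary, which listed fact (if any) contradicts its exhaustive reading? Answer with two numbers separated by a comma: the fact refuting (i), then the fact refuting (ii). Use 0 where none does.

7, 3

(i): focus "Henrik". Looking for the sketch as thing and Elena as recipient and at the museum as setting with some other agent — fact (7) has Beatrice there. Refuted.
(ii): focus "at the museum". Looking for Henrik as agent and the sketch as thing and Elena as recipient with some other setting — fact (3) has at the warehouse there. Refuted.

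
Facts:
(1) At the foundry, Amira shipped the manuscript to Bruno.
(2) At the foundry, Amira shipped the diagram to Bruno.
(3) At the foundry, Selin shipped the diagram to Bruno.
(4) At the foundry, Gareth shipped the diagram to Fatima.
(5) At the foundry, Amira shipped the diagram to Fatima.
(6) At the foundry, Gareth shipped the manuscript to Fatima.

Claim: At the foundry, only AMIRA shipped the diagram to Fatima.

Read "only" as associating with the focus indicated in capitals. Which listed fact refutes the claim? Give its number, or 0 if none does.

Focus (in capitals) is "Amira" — the agent. "Only" excludes alternative agents while holding fixed the diagram as thing and Fatima as recipient and at the foundry as setting.
Fact (4) shares the background but differs in agent (Gareth) — a counterexample.

4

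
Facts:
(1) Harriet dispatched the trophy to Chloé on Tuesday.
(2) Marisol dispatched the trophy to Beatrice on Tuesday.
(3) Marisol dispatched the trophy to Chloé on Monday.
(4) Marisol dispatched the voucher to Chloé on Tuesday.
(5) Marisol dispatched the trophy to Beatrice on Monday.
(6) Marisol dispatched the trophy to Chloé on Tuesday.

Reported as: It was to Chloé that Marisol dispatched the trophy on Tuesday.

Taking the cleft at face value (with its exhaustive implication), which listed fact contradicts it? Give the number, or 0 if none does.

Focus of the cleft: "Chloé" (the recipient). Presupposed background: Marisol as agent and the trophy as thing and on Tuesday as setting.
The exhaustive reading says no other recipient fits that background.
Fact (2) shares the background but with recipient = Beatrice; exhaustivity is violated.

2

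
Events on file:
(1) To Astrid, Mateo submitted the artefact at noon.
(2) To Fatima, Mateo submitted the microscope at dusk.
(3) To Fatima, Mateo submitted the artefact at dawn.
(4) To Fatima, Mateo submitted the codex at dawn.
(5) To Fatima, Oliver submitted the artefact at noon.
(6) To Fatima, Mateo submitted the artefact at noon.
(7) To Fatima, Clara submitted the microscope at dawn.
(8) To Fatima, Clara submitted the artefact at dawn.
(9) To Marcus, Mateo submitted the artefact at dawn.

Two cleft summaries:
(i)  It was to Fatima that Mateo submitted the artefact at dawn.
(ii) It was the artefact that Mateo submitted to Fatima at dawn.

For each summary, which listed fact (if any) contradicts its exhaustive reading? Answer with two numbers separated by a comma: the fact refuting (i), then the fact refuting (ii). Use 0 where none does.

(i): focus "Fatima". Looking for agent = Mateo, thing = the artefact, setting = at dawn with some other recipient — fact (9) has Marcus there. Refuted.
(ii): focus "the artefact". Looking for agent = Mateo, recipient = Fatima, setting = at dawn with some other thing — fact (4) has the codex there. Refuted.

9, 4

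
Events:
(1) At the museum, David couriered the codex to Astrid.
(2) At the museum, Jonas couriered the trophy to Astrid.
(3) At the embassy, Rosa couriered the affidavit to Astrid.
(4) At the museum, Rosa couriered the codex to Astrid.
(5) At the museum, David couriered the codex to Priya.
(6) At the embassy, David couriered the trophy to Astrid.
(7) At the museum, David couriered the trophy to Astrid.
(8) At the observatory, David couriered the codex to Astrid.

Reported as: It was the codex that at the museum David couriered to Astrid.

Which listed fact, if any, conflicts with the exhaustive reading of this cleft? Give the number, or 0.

Focus of the cleft: "the codex" (the thing). Presupposed background: David as agent and Astrid as recipient and at the museum as setting.
The exhaustive reading says no other thing fits that background.
But fact (7) also has David as agent and Astrid as recipient and at the museum as setting, with thing = the trophy — so the exhaustive reading fails.

7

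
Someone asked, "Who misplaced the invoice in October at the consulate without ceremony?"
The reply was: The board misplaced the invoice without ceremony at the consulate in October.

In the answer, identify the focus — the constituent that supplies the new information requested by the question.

The wh-word "who" asks about the subject (agent).
In the answer, "the invoice", "at the consulate", "without ceremony" and "in October" are given — repeated from the question.
The constituent filling the subject (agent) gap is "the board"; that is the focus and would carry nuclear stress.

the board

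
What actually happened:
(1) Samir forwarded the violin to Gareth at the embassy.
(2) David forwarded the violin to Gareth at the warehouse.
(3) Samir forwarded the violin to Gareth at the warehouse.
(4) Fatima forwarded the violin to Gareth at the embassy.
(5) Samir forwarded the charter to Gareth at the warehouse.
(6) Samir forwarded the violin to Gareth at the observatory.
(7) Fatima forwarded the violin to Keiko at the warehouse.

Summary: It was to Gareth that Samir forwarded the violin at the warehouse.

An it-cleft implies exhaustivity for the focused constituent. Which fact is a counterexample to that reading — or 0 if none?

The cleft puts "Gareth" in focus and presupposes the open proposition with same agent, thing, setting (Samir / the violin / at the warehouse).
The exhaustive reading says no other recipient fits that background.
Every other fact differs from the presupposition on some backgrounded slot, so none challenges the exhaustivity.

0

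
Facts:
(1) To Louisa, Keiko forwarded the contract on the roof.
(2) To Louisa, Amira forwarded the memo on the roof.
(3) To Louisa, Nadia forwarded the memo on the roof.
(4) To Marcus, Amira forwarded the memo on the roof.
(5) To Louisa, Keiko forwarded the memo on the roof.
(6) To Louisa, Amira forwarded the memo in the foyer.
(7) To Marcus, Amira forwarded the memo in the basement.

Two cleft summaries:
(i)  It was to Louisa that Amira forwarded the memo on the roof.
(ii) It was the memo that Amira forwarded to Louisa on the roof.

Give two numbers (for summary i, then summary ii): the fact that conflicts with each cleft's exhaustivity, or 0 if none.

4, 0

Summary (i) focuses "Louisa" (the recipient); background Amira as agent and the memo as thing and on the roof as setting. Fact (4) matches that background with recipient = Marcus — refutes (i).
Summary (ii) focuses "the memo" (the thing); background Amira as agent and Louisa as recipient and on the roof as setting. No fact matches that background with a different thing, so 0.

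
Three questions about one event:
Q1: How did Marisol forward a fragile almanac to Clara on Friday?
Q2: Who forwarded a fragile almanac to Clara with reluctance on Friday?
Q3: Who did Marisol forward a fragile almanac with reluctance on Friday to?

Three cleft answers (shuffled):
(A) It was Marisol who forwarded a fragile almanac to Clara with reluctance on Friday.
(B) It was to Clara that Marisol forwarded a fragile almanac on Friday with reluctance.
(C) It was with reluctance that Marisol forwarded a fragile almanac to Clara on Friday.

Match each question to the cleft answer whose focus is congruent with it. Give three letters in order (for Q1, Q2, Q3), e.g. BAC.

CAB

Q1 asks about the manner; cleft (C) focuses "with reluctance", which is the manner — so Q1 → C.
Q2 asks about the subject (agent); cleft (A) focuses "Marisol", which is the subject (agent) — so Q2 → A.
Q3 asks about the recipient; cleft (B) focuses "to Clara", which is the recipient — so Q3 → B.
Mapping: Q1→C, Q2→A, Q3→B.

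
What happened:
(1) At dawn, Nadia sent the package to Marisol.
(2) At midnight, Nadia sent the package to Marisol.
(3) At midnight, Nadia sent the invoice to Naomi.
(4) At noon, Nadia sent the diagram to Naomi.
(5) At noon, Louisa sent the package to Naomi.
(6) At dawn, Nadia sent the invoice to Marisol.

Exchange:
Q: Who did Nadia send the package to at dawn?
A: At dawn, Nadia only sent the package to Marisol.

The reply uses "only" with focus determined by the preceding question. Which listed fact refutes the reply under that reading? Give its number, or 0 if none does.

Answering "Who did ... to ...?" puts focus on the recipient — here, "Marisol".
So "only" ranges over recipients; the rest (agent = Nadia, thing = the package, setting = at dawn) is presupposed.
No fact keeps agent = Nadia, thing = the package, setting = at dawn while changing the recipient; every other fact differs on something backgrounded. The reply stands.
(Fact (2) would refute a reading with focus on the setting — but that is not what the question asks.)

0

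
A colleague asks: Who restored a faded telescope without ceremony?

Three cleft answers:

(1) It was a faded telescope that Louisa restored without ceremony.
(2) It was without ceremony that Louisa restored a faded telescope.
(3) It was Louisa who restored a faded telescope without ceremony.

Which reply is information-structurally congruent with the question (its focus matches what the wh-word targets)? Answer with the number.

3

The question word "who" targets the subject (agent).
Option (1) clefts "a faded telescope" — the direct object, not what was asked.
Option (2) clefts "without ceremony" — the manner, not what was asked.
Option (3) clefts "Louisa" — that matches what the question asks about.
So the congruent reply is (3).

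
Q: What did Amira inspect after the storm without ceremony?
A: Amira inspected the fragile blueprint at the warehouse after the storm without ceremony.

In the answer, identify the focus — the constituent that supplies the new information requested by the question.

the fragile blueprint

The wh-word "what" asks about the direct object.
In the answer, "Amira", "after the storm" and "without ceremony" are given — repeated from the question.
"at the warehouse" is also new, but it specifies the location, which is not what the question asks about — so it is not the focus.
The constituent filling the direct object gap is "the fragile blueprint"; that is the focus.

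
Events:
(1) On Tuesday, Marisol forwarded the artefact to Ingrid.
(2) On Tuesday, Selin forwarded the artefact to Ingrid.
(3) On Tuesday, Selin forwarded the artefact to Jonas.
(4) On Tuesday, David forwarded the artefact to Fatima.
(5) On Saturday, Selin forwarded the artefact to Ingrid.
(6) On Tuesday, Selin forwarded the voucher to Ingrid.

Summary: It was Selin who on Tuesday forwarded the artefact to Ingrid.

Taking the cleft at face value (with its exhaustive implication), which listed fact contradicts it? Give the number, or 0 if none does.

1

Focus of the cleft: "Selin" (the agent). Presupposed background: the artefact as thing and Ingrid as recipient and on Tuesday as setting.
The exhaustive reading says no other agent fits that background.
Fact (1) shares the background but with agent = Marisol; exhaustivity is violated.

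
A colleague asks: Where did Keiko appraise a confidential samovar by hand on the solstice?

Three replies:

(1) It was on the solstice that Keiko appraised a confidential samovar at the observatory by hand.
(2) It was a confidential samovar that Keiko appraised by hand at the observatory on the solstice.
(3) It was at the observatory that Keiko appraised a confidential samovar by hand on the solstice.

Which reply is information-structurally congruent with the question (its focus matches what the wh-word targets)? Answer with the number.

3

The question word "where" targets the location.
Option (1) clefts "on the solstice" — the time, not what was asked.
Option (2) clefts "a confidential samovar" — the direct object, not what was asked.
Option (3) clefts "at the observatory" — that matches what the question asks about.
So the congruent reply is (3).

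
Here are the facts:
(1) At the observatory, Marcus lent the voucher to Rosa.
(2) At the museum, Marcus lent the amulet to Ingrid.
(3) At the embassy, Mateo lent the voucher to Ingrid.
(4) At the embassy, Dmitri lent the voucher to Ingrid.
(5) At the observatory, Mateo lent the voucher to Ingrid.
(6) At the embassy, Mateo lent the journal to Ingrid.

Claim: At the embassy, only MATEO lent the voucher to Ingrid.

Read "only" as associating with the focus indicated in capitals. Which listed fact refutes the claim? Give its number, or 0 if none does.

4

Focus (in capitals) is "Mateo" — the agent. "Only" excludes alternative agents while holding fixed the voucher as thing and Ingrid as recipient and at the embassy as setting.
Fact (4) matches on the voucher as thing and Ingrid as recipient and at the embassy as setting, but has agent = Dmitri instead. That refutes the claim.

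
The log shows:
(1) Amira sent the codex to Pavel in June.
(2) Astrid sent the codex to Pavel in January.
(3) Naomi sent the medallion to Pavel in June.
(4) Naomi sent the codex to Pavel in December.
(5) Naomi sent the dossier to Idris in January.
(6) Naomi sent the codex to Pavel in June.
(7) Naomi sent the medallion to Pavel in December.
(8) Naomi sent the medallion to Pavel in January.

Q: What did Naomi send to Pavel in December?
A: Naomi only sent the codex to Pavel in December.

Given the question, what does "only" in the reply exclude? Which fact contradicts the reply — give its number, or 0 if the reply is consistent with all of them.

7

Answering "What did ...?" puts focus on the thing — here, "the codex".
So "only" ranges over things; the rest (Naomi as agent and Pavel as recipient and in December as setting) is presupposed.
Fact (7) shares the background with a different thing (the medallion) — counterexample.
(Fact (6) would refute a reading with focus on the setting — but that is not what the question asks.)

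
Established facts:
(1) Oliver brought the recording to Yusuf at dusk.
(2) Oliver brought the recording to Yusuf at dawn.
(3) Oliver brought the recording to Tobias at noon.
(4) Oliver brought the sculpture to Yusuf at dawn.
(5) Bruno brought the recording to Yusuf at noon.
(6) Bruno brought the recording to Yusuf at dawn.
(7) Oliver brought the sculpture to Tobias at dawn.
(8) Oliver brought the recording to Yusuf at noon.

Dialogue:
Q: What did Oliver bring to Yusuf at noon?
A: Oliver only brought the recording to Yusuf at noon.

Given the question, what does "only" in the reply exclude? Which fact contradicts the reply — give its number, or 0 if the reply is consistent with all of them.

0

The question "What did ...?" targets the thing, so in the reply the focus falls on "the recording".
So "only" ranges over things; the rest (agent = Oliver, recipient = Yusuf, setting = at noon) is presupposed.
No fact keeps agent = Oliver, recipient = Yusuf, setting = at noon while changing the thing; every other fact differs on something backgrounded. The reply stands.
(Fact (3) would refute a reading with focus on the recipient — but that is not what the question asks.)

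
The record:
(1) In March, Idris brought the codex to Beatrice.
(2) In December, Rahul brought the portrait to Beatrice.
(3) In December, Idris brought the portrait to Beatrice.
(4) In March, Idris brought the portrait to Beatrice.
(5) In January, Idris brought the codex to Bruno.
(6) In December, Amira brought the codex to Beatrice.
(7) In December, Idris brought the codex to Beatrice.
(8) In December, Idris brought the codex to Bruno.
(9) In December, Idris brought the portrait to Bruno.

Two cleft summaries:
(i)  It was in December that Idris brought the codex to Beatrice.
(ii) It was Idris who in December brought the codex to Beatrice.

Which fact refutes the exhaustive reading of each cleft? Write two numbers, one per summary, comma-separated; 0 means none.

(i): focus "in December". Looking for Idris as agent and the codex as thing and Beatrice as recipient with some other setting — fact (1) has in March there. Refuted.
(ii): focus "Idris". Looking for the codex as thing and Beatrice as recipient and in December as setting with some other agent — fact (6) has Amira there. Refuted.

1, 6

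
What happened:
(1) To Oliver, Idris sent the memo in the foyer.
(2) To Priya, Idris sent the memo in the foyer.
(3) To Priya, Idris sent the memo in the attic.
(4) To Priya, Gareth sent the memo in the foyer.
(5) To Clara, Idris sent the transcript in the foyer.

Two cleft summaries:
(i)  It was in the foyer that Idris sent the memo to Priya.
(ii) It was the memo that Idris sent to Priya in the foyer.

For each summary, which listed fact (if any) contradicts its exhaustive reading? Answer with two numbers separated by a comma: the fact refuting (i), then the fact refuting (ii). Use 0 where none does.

Summary (i) focuses "in the foyer" (the setting); background same agent, thing, recipient (Idris / the memo / Priya). Fact (3) matches that background with setting = in the attic — refutes (i).
Summary (ii) focuses "the memo" (the thing); background same agent, recipient, setting (Idris / Priya / in the foyer). No fact matches that background with a different thing, so 0.

3, 0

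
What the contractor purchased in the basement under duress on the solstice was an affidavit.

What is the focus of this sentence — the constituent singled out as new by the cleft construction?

In a pseudo-cleft "What ... was X", the post-copular constituent X is the focus.
Here the focus is "an affidavit". The backgrounded (presupposed) material includes "the contractor", "under duress", "in the basement" and "on the solstice".

an affidavit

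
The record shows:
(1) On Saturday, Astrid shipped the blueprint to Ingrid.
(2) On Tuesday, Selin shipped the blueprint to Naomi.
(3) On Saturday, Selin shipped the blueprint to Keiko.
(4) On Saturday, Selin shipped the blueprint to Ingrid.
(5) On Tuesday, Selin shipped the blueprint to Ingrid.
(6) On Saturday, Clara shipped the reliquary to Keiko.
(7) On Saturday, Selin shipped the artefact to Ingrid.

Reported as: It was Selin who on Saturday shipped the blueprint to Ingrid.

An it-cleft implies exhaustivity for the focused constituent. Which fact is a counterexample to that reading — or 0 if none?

Focus of the cleft: "Selin" (the agent). Presupposed background: same thing, recipient, setting (the blueprint / Ingrid / on Saturday).
The exhaustive reading says no other agent fits that background.
Fact (1) shares the background but with agent = Astrid; exhaustivity is violated.

1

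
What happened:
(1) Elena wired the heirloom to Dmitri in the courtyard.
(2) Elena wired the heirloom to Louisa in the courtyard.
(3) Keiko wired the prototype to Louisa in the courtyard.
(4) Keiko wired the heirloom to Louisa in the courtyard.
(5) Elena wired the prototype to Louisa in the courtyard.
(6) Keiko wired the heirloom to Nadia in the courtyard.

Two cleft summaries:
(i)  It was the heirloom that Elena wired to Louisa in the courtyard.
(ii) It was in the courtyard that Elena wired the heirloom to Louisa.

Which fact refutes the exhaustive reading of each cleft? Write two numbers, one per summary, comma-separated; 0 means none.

5, 0

(i): focus "the heirloom". Looking for agent = Elena, recipient = Louisa, setting = in the courtyard with some other thing — fact (5) has the prototype there. Refuted.
(ii): focus "in the courtyard". No fact shares agent = Elena, thing = the heirloom, recipient = Louisa with a different setting. 0.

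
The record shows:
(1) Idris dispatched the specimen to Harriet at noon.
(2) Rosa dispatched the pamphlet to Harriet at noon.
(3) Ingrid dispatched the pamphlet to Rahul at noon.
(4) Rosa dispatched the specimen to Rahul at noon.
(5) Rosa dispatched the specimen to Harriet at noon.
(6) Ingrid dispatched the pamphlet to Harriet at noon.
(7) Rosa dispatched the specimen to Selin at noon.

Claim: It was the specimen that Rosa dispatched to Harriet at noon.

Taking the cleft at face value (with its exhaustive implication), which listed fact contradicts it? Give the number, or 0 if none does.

The cleft puts "the specimen" in focus and presupposes the open proposition with same agent, recipient, setting (Rosa / Harriet / at noon).
The exhaustive reading says no other thing fits that background.
But fact (2) also has same agent, recipient, setting (Rosa / Harriet / at noon), with thing = the pamphlet — so the exhaustive reading fails.

2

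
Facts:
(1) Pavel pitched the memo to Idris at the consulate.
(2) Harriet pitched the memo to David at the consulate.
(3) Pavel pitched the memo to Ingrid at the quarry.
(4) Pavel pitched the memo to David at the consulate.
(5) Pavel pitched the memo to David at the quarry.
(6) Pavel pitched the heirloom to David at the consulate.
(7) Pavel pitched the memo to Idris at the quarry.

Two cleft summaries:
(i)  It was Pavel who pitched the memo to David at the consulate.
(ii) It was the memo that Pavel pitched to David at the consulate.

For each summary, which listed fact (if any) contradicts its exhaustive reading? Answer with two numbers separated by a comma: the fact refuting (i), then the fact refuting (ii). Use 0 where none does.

Summary (i) focuses "Pavel" (the agent); background thing = the memo, recipient = David, setting = at the consulate. Fact (2) matches that background with agent = Harriet — refutes (i).
Summary (ii) focuses "the memo" (the thing); background agent = Pavel, recipient = David, setting = at the consulate. Fact (6) matches that background with thing = the heirloom — refutes (ii).

2, 6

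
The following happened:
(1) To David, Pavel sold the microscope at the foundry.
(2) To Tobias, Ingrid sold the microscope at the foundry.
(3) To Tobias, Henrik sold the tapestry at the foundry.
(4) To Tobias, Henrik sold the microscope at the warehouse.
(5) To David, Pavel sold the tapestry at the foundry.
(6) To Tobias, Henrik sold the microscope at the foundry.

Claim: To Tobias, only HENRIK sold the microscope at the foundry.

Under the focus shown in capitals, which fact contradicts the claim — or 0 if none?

2

Focus (in capitals) is "Henrik" — the agent. "Only" excludes alternative agents while holding fixed same thing, recipient, setting (the microscope / Tobias / at the foundry).
Fact (2) shares the background but differs in agent (Ingrid) — a counterexample.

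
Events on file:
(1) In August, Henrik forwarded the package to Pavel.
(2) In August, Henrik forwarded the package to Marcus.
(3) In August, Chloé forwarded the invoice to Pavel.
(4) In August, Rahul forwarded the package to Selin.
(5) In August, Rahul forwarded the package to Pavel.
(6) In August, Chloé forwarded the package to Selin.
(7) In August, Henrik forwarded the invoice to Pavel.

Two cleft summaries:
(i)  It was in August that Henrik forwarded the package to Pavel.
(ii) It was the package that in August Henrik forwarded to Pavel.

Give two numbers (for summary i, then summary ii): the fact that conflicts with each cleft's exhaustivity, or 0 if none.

(i): focus "in August". No fact shares same agent, thing, recipient (Henrik / the package / Pavel) with a different setting. 0.
(ii): focus "the package". Looking for same agent, recipient, setting (Henrik / Pavel / in August) with some other thing — fact (7) has the invoice there. Refuted.

0, 7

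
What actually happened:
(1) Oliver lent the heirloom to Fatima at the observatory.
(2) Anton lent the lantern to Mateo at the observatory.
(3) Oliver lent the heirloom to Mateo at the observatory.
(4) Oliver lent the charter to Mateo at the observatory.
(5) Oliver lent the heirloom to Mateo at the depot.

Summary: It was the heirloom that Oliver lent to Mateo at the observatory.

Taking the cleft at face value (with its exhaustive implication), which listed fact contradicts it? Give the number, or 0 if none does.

4

The cleft puts "the heirloom" in focus and presupposes the open proposition with same agent, recipient, setting (Oliver / Mateo / at the observatory).
Exhaustivity: the heirloom is the only thing satisfying that background.
But fact (4) also has same agent, recipient, setting (Oliver / Mateo / at the observatory), with thing = the charter — so the exhaustive reading fails.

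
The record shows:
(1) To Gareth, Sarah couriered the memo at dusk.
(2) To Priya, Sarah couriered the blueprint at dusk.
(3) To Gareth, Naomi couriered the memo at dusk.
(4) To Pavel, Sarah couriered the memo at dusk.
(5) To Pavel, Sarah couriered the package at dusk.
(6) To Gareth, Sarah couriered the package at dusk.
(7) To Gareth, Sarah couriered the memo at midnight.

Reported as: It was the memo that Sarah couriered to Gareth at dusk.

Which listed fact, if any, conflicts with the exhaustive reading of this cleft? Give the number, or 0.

6

Focus of the cleft: "the memo" (the thing). Presupposed background: same agent, recipient, setting (Sarah / Gareth / at dusk).
The exhaustive reading says no other thing fits that background.
But fact (6) also has same agent, recipient, setting (Sarah / Gareth / at dusk), with thing = the package — so the exhaustive reading fails.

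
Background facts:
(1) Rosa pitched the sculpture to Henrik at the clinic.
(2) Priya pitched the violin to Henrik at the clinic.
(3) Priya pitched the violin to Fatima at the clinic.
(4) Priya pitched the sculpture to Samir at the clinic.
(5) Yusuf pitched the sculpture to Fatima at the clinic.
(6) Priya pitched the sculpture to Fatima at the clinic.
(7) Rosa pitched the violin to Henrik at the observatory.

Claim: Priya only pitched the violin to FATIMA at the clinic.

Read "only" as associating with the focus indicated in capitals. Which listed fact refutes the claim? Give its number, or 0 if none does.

The capitals mark "Fatima" as focus. So "only" rules out other recipients, with the rest (Priya as agent and the violin as thing and at the clinic as setting) as background.
Fact (2) matches on Priya as agent and the violin as thing and at the clinic as setting, but has recipient = Henrik instead. That refutes the claim.

2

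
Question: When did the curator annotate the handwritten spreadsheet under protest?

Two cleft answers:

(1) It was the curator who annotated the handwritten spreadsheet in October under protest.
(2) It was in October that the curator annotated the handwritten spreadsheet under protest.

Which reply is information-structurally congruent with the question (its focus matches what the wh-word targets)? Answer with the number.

The question word "when" targets the time.
Option (1) clefts "the curator" — the subject (agent), not what was asked.
Option (2) clefts "in October" — that matches what the question asks about.
So the congruent reply is (2).

2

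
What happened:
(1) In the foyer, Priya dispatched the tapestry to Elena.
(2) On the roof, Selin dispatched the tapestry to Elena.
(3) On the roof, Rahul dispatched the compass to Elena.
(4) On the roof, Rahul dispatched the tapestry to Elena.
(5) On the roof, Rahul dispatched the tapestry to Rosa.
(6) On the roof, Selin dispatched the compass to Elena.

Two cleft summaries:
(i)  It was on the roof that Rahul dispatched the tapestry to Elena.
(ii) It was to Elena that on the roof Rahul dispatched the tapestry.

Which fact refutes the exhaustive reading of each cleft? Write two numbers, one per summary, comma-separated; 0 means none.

Summary (i) focuses "on the roof" (the setting); background Rahul as agent and the tapestry as thing and Elena as recipient. No fact matches that background with a different setting, so 0.
Summary (ii) focuses "Elena" (the recipient); background Rahul as agent and the tapestry as thing and on the roof as setting. Fact (5) matches that background with recipient = Rosa — refutes (ii).

0, 5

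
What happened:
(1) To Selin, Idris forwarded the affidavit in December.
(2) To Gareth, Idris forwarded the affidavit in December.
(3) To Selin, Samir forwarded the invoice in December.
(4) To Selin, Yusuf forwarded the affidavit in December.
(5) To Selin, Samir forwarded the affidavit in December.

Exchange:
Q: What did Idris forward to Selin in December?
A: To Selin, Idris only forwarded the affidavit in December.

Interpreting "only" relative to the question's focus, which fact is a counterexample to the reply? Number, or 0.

0

Answering "What did ...?" puts focus on the thing — here, "the affidavit".
"Only" then excludes alternative things while the background — agent = Idris, recipient = Selin, setting = in December — is held fixed.
No listed fact shares that background with another thing. Nothing contradicts the reply.
(Fact (2) would refute a reading with focus on the recipient — but that is not what the question asks.)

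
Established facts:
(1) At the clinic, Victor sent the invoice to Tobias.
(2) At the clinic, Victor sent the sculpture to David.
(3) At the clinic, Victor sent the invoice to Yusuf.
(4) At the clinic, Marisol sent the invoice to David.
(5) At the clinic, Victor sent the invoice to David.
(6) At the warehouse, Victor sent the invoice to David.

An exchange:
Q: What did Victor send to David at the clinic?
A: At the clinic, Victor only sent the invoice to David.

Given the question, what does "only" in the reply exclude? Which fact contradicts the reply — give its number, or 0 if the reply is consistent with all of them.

Answering "What did ...?" puts focus on the thing — here, "the invoice".
So "only" ranges over things; the rest (Victor as agent and David as recipient and at the clinic as setting) is presupposed.
Fact (2) shares the background with a different thing (the sculpture) — counterexample.
(Fact (1) would refute a reading with focus on the recipient — but that is not what the question asks.)

2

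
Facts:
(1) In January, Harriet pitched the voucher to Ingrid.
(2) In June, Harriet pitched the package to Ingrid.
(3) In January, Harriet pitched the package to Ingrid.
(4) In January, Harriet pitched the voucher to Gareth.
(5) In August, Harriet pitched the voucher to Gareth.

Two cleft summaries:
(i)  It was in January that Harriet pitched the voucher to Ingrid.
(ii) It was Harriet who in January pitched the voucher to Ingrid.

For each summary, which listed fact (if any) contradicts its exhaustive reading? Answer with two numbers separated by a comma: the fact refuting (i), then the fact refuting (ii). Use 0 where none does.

(i): focus "in January". No fact shares same agent, thing, recipient (Harriet / the voucher / Ingrid) with a different setting. 0.
(ii): focus "Harriet". No fact shares same thing, recipient, setting (the voucher / Ingrid / in January) with a different agent. 0.

0, 0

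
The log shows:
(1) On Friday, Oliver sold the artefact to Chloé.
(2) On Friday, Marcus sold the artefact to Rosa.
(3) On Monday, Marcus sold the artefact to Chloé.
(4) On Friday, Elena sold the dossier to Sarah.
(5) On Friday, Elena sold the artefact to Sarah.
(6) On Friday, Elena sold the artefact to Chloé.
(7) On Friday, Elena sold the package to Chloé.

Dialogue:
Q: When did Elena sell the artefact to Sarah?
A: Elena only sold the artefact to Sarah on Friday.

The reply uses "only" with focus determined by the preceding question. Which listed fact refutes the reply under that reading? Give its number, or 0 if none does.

Answering "When did ...?" puts focus on the setting — here, "on Friday".
"Only" then excludes alternative settings while the background — same agent, thing, recipient (Elena / the artefact / Sarah) — is held fixed.
No listed fact shares that background with another setting. Nothing contradicts the reply.
(Fact (6) would refute a reading with focus on the recipient — but that is not what the question asks.)

0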